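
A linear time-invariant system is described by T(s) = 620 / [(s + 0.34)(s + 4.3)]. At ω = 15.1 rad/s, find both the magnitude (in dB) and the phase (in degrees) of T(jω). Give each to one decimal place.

|j15.1 + 0.34| = √(15.1² + 0.34²) = 15.1
|j15.1 + 4.3| = √(15.1² + 4.3²) = 15.7
|T(j15.1)| = 620 / (15.1 × 15.7) = 2.6145
20 log₁₀(2.6145) = 8.35 dB
∠(j15.1 + 0.34) = arctan(15.1/0.34) = 88.71°
∠(j15.1 + 4.3) = arctan(15.1/4.3) = 74.10°
∠T(j15.1) = − (88.71° + 74.10°) = -162.81°

|T| = 8.3 dB, ∠T = -162.8 deg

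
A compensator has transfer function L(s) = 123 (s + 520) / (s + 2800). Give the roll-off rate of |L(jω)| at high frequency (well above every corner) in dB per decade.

0 dB/decade

With 1 zero and 1 pole, the high-frequency asymptotic slope is 20 × (1 − 1) = 0 dB/decade.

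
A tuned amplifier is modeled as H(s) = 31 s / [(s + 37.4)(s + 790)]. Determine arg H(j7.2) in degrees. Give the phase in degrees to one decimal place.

78.6°

∠(j7.2) = 90.00°
∠(j7.2 + 37.4) = arctan(7.2/37.4) = 10.90°
∠(j7.2 + 790) = arctan(7.2/790) = 0.52°
∠H(j7.2) = 90.00° − (10.90° + 0.52°) = 78.58°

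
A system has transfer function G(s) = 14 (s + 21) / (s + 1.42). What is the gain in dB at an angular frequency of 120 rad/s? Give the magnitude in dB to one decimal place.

23.1 dB

|j120 + 21| = √(120² + 21²) = 121.8
|j120 + 1.42| = √(120² + 1.42²) = 120
|G(j120)| = 14 × 121.8 / 120 = 14.212
20 log₁₀(14.212) = 23.05 dB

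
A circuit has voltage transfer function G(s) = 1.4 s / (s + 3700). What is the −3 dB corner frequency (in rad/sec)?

3700 rad/sec

For a single-pole high-pass, the −3 dB point is at the pole: ω = 3700 rad/sec.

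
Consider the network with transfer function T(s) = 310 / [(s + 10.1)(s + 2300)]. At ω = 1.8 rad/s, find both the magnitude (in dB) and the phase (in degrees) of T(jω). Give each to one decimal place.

|T| = -37.6 dB, ∠T = -10.1°

|j1.8 + 10.1| = √(1.8² + 10.1²) = 10.26
|j1.8 + 2300| = √(1.8² + 2300²) = 2300
|T(j1.8)| = 310 / (10.26 × 2300) = 0.013138
20 log₁₀(0.013138) = -37.63 dB
∠(j1.8 + 10.1) = arctan(1.8/10.1) = 10.11°
∠(j1.8 + 2300) = arctan(1.8/2300) = 0.04°
∠T(j1.8) = − (10.11° + 0.04°) = -10.15°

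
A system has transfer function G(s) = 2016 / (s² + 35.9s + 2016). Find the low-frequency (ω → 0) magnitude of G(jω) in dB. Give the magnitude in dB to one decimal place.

G(0) = 2016 / 2016 = 1
20 log₁₀(1) = 0.00 dB

0.0 dB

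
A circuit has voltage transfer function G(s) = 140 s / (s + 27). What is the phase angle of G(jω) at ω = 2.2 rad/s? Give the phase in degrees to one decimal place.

85.3°

∠(j2.2) = 90.00°
∠(j2.2 + 27) = arctan(2.2/27) = 4.66°
∠G(j2.2) = 90.00° − 4.66° = 85.34°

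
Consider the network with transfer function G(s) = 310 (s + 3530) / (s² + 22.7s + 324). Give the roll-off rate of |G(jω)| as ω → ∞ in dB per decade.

With 1 zero and 2 poles, the high-frequency asymptotic slope is 20 × (1 − 2) = -20 dB/decade.

-20 dB/decade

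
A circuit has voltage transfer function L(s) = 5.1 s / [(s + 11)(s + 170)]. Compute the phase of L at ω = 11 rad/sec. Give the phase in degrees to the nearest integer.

41°

∠(j11) = 90.00°
∠(j11 + 11) = arctan(11/11) = 45.00°
∠(j11 + 170) = arctan(11/170) = 3.70°
∠L(j11) = 90.00° − (45.00° + 3.70°) = 41.30°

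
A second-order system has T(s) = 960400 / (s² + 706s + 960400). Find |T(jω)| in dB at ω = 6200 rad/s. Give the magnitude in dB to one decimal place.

-31.9 dB

|(j6200)² + 706(j6200) + 960400| = |-3.748e+07 + j4.3772e+06| = 3.773e+07
|T(j6200)| = 960400 / 3.773e+07 = 0.025452
20 log₁₀(0.025452) = -31.89 dB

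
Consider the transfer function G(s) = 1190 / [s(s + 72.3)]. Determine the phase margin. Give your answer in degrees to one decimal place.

Gain crossover: |G(jω)| = 1 at ω ≈ 16.1 rad/s.
∠G(j16.1) = −90° − arctan(16.1/72.3) ≈ -102.53°
PM = 180° + (-102.53°) = 77.47°

77.5°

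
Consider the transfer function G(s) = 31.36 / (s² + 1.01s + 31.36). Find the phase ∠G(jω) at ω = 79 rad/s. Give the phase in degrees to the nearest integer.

-179 deg

∠[(j79)² + 1.01(j79) + 31.36] = ∠[-6209.6 + j79.79] = 179.26°
∠G(j79) = −179.26° = -179.26°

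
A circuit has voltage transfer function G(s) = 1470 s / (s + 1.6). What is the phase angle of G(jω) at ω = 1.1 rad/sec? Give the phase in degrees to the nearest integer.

55 deg

∠(j1.1) = 90.00°
∠(j1.1 + 1.6) = arctan(1.1/1.6) = 34.51°
∠G(j1.1) = 90.00° − 34.51° = 55.49°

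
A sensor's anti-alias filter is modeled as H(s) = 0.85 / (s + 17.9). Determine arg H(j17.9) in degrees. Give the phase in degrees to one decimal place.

∠(j17.9 + 17.9) = arctan(17.9/17.9) = 45.00°
∠H(j17.9) = −45.00° = -45.00°

-45.0°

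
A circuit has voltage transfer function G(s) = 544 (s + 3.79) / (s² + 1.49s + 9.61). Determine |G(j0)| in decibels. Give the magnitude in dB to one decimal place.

G(0) = 544 × 3.79 / 9.61 = 214.54
20 log₁₀(214.54) = 46.63 dB

46.6 dB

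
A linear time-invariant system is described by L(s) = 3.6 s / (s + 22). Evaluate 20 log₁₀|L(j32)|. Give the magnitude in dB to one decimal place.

|j32| = 32
|j32 + 22| = √(32² + 22²) = 38.83
|L(j32)| = 3.6 × 32 / 38.83 = 2.9666
20 log₁₀(2.9666) = 9.45 dB

9.4 dB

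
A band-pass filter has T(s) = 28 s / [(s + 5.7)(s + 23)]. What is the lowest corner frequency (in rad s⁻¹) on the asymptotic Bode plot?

5.7 rad s⁻¹

Break frequencies occur at each pole and zero magnitude: 5.7 rad s⁻¹, 23 rad s⁻¹.
The lowest is 5.7 rad s⁻¹.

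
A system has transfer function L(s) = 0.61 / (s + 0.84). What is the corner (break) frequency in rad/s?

The single real pole at s = −0.84 gives a corner at ω = 0.84 rad/s.

0.84 rad/s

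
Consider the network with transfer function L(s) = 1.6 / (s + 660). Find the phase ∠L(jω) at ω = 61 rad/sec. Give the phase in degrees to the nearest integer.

∠(j61 + 660) = arctan(61/660) = 5.28°
∠L(j61) = −5.28° = -5.28°

-5 deg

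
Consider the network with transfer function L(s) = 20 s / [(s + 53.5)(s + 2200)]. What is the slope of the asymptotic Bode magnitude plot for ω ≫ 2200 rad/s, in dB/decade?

With 1 zero and 2 poles, the high-frequency asymptotic slope is 20 × (1 − 2) = -20 dB/decade.

-20 dB/decade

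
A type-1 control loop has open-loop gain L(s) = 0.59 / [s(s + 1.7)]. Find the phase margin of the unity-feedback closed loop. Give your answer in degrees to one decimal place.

78.7°

Gain crossover: |L(jω)| = 1 at ω ≈ 0.34 rad s⁻¹.
∠L(j0.34) = −90° − arctan(0.34/1.7) ≈ -101.32°
PM = 180° + (-101.32°) = 78.68°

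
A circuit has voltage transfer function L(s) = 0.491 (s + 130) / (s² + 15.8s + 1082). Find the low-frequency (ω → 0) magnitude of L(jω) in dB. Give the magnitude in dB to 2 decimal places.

-24.58 dB

L(0) = 0.491 × 130 / 1082 = 0.058993
20 log₁₀(0.058993) = -24.584 dB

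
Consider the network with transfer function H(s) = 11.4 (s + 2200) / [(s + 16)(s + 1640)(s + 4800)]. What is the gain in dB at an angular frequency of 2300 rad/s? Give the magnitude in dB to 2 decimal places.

|j2300 + 2200| = √(2300² + 2200²) = 3183
|j2300 + 16| = √(2300² + 16²) = 2300
|j2300 + 1640| = √(2300² + 1640²) = 2825
|j2300 + 4800| = √(2300² + 4800²) = 5323
|H(j2300)| = 11.4 × 3183 / (2300 × 2825 × 5323) = 1.0492e-06
20 log₁₀(1.0492e-06) = -119.583 dB

-119.58 dB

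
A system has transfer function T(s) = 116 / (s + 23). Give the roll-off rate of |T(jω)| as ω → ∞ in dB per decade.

With 0 zeros and 1 pole, the high-frequency asymptotic slope is 20 × (0 − 1) = -20 dB/decade.

-20 dB/decade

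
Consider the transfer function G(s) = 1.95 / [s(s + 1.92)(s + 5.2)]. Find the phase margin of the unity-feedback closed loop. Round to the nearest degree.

82°

Gain crossover: |G(jω)| = 1 at ω ≈ 0.194 rad/sec.
∠G(j0.194) = −90° − arctan(0.194/1.92) − arctan(0.194/5.2) ≈ -97.91°
PM = 180° + (-97.91°) = 82.09°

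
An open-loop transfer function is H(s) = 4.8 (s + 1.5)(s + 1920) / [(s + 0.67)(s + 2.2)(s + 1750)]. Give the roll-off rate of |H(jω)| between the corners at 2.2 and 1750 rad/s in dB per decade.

In this band the factors already past their corner are: zero at 1.5, pole at 0.67, pole at 2.2; net slope = -20 dB/decade.

-20 dB/decade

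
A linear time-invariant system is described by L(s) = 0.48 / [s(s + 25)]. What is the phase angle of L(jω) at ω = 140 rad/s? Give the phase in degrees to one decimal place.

∠(j140 + 25) = arctan(140/25) = 79.88°
∠(j140) = 90.00°
∠L(j140) = − (79.88° + 90.00°) = -169.88°

-169.9°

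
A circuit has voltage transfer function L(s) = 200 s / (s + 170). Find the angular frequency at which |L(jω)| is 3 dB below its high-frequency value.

170 rad/s

For a single-pole high-pass, the −3 dB point is at the pole: ω = 170 rad/s.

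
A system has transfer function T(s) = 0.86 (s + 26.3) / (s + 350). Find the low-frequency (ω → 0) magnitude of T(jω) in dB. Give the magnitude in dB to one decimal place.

T(0) = 0.86 × 26.3 / 350 = 0.064623
20 log₁₀(0.064623) = -23.79 dB

-23.8 dB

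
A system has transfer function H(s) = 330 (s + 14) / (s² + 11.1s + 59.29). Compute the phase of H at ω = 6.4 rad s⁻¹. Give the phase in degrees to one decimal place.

∠(j6.4 + 14) = arctan(6.4/14) = 24.57°
∠[(j6.4)² + 11.1(j6.4) + 59.29] = ∠[18.33 + j71.04] = 75.53°
∠H(j6.4) = 24.57° − 75.53° = -50.96°

-51.0 deg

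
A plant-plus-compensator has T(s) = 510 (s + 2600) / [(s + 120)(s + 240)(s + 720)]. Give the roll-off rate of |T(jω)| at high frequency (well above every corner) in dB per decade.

-40 dB/decade

With 1 zero and 3 poles, the high-frequency asymptotic slope is 20 × (1 − 3) = -40 dB/decade.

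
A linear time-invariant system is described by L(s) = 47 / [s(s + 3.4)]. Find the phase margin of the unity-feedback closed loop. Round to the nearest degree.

28°

Gain crossover: |L(jω)| = 1 at ω ≈ 6.45 rad/sec.
∠L(j6.45) = −90° − arctan(6.45/3.4) ≈ -152.20°
PM = 180° + (-152.20°) = 27.80°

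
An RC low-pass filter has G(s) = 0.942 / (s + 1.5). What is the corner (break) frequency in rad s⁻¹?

The single real pole at s = −1.5 gives a corner at ω = 1.5 rad s⁻¹.

1.5 rad s⁻¹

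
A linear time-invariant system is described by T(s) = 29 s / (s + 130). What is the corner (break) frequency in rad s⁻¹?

130 rad s⁻¹

The single real pole at s = −130 gives a corner at ω = 130 rad s⁻¹.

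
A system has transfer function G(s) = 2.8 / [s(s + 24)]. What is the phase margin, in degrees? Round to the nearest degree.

Gain crossover: |G(jω)| = 1 at ω ≈ 0.117 rad/sec.
∠G(j0.117) = −90° − arctan(0.117/24) ≈ -90.28°
PM = 180° + (-90.28°) = 89.72°

90°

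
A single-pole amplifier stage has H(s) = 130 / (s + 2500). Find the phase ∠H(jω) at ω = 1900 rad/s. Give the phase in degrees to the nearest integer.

-37°

∠(j1900 + 2500) = arctan(1900/2500) = 37.23°
∠H(j1900) = −37.23° = -37.23°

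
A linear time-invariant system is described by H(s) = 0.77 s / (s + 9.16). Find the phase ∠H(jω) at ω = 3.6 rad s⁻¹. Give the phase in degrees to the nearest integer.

∠(j3.6) = 90.00°
∠(j3.6 + 9.16) = arctan(3.6/9.16) = 21.46°
∠H(j3.6) = 90.00° − 21.46° = 68.54°

69°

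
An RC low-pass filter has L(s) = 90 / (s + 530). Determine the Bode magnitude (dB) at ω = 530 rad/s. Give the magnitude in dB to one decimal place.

|j530 + 530| = √(530² + 530²) = 749.5
|L(j530)| = 90 / 749.5 = 0.12007
20 log₁₀(0.12007) = -18.41 dB

-18.4 dB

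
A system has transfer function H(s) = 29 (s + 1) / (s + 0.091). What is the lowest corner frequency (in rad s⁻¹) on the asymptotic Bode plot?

0.091 rad s⁻¹

Break frequencies occur at each pole and zero magnitude: 0.091 rad s⁻¹, 1 rad s⁻¹.
The lowest is 0.091 rad s⁻¹.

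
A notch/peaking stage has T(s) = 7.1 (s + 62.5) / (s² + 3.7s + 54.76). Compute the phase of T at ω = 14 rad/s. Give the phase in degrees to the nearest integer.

-147°

∠(j14 + 62.5) = arctan(14/62.5) = 12.63°
∠[(j14)² + 3.7(j14) + 54.76] = ∠[-141.24 + j51.8] = 159.86°
∠T(j14) = 12.63° − 159.86° = -147.23°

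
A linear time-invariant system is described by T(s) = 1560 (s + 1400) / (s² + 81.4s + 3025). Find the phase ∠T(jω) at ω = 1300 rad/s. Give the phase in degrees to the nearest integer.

-134 deg

∠(j1300 + 1400) = arctan(1300/1400) = 42.88°
∠[(j1300)² + 81.4(j1300) + 3025] = ∠[-1.687e+06 + j1.0582e+05] = 176.41°
∠T(j1300) = 42.88° − 176.41° = -133.53°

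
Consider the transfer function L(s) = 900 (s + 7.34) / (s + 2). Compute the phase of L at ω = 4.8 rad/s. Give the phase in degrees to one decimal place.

∠(j4.8 + 7.34) = arctan(4.8/7.34) = 33.18°
∠(j4.8 + 2) = arctan(4.8/2) = 67.38°
∠L(j4.8) = 33.18° − 67.38° = -34.20°

-34.2°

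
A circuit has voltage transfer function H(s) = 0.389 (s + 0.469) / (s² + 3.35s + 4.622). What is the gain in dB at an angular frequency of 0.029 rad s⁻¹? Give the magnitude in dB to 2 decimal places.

-28.06 dB

|j0.029 + 0.469| = √(0.029² + 0.469²) = 0.4699
|(j0.029)² + 3.35(j0.029) + 4.622| = |4.6212 + j0.09715| = 4.622
|H(j0.029)| = 0.389 × 0.4699 / 4.622 = 0.039546
20 log₁₀(0.039546) = -28.058 dB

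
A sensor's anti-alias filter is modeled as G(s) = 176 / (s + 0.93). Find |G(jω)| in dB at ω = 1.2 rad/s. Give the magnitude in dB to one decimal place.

41.3 dB

|j1.2 + 0.93| = √(1.2² + 0.93²) = 1.518
|G(j1.2)| = 176 / 1.518 = 115.93
20 log₁₀(115.93) = 41.28 dB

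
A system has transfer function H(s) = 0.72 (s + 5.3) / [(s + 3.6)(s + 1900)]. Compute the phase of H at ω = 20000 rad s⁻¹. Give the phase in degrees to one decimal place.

-84.6°

∠(j20000 + 5.3) = arctan(20000/5.3) = 89.98°
∠(j20000 + 3.6) = arctan(20000/3.6) = 89.99°
∠(j20000 + 1900) = arctan(20000/1900) = 84.57°
∠H(j20000) = 89.98° − (89.99° + 84.57°) = -84.58°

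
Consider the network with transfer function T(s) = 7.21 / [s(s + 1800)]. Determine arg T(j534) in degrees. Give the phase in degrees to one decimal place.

-106.5°

∠(j534 + 1800) = arctan(534/1800) = 16.52°
∠(j534) = 90.00°
∠T(j534) = − (16.52° + 90.00°) = -106.52°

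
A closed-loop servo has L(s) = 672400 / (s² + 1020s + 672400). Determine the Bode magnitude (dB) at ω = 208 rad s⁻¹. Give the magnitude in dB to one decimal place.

|(j208)² + 1020(j208) + 672400| = |6.2914e+05 + j2.1216e+05| = 6.639e+05
|L(j208)| = 672400 / 6.639e+05 = 1.0127
20 log₁₀(1.0127) = 0.11 dB

0.1 dB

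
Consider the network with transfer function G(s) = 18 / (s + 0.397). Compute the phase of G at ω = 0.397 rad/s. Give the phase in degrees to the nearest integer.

-45°

∠(j0.397 + 0.397) = arctan(0.397/0.397) = 45.00°
∠G(j0.397) = −45.00° = -45.00°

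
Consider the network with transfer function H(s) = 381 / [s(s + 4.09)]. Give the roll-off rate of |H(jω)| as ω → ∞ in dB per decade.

With 0 zeros and 2 poles, the high-frequency asymptotic slope is 20 × (0 − 2) = -40 dB/decade.

-40 dB/decade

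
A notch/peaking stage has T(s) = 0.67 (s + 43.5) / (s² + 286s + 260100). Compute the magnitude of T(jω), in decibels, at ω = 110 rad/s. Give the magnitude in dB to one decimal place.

|j110 + 43.5| = √(110² + 43.5²) = 118.3
|(j110)² + 286(j110) + 260100| = |2.48e+05 + j31460| = 2.5e+05
|T(j110)| = 0.67 × 118.3 / 2.5e+05 = 0.00031703
20 log₁₀(0.00031703) = -69.98 dB

-70.0 dB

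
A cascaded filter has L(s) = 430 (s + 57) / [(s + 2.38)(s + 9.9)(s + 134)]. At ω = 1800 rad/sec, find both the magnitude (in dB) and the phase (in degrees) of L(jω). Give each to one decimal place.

|j1800 + 57| = √(1800² + 57²) = 1801
|j1800 + 2.38| = √(1800² + 2.38²) = 1800
|j1800 + 9.9| = √(1800² + 9.9²) = 1800
|j1800 + 134| = √(1800² + 134²) = 1805
|L(j1800)| = 430 × 1801 / (1800 × 1800 × 1805) = 0.00013241
20 log₁₀(0.00013241) = -77.56 dB
∠(j1800 + 57) = arctan(1800/57) = 88.19°
∠(j1800 + 2.38) = arctan(1800/2.38) = 89.92°
∠(j1800 + 9.9) = arctan(1800/9.9) = 89.68°
∠(j1800 + 134) = arctan(1800/134) = 85.74°
∠L(j1800) = 88.19° − (89.92° + 89.68° + 85.74°) = -177.17°

|L| = -77.6 dB, ∠L = -177.2 deg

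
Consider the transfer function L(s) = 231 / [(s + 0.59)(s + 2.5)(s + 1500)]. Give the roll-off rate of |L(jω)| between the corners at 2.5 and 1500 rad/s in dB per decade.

In this band the factors already past their corner are: pole at 0.59, pole at 2.5; net slope = -40 dB/decade.

-40 dB/decade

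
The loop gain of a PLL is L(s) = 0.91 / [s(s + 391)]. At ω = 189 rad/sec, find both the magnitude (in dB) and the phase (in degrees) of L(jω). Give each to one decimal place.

|j189 + 391| = √(189² + 391²) = 434.3
|j189| = 189
|L(j189)| = 0.91 / (434.3 × 189) = 1.1087e-05
20 log₁₀(1.1087e-05) = -99.10 dB
∠(j189 + 391) = arctan(189/391) = 25.80°
∠(j189) = 90.00°
∠L(j189) = − (25.80° + 90.00°) = -115.80°

|L| = -99.1 dB, ∠L = -115.8°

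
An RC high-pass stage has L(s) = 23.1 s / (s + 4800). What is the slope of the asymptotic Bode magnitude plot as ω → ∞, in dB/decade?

With 1 zero and 1 pole, the high-frequency asymptotic slope is 20 × (1 − 1) = 0 dB/decade.

0 dB/decade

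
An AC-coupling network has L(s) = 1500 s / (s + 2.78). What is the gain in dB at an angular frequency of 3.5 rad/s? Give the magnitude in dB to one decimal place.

|j3.5| = 3.5
|j3.5 + 2.78| = √(3.5² + 2.78²) = 4.47
|L(j3.5)| = 1500 × 3.5 / 4.47 = 1174.6
20 log₁₀(1174.6) = 61.40 dB

61.4 dB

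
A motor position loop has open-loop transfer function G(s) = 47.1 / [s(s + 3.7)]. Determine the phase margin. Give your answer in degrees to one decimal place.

Gain crossover: |G(jω)| = 1 at ω ≈ 6.38 rad/s.
∠G(j6.38) = −90° − arctan(6.38/3.7) ≈ -149.90°
PM = 180° + (-149.90°) = 30.10°

30.1°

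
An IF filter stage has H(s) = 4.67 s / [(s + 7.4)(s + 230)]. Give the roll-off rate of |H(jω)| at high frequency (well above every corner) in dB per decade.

-20 dB/decade

With 1 zero and 2 poles, the high-frequency asymptotic slope is 20 × (1 − 2) = -20 dB/decade.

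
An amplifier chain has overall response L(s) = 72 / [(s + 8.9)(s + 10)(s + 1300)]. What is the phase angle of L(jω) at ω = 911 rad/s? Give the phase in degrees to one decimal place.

-213.8°

∠(j911 + 8.9) = arctan(911/8.9) = 89.44°
∠(j911 + 10) = arctan(911/10) = 89.37°
∠(j911 + 1300) = arctan(911/1300) = 35.02°
∠L(j911) = − (89.44° + 89.37° + 35.02°) = -213.83°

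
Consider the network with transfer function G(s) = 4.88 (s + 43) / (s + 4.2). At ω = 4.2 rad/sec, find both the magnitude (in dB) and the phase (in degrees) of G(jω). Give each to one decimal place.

|j4.2 + 43| = √(4.2² + 43²) = 43.2
|j4.2 + 4.2| = √(4.2² + 4.2²) = 5.94
|G(j4.2)| = 4.88 × 43.2 / 5.94 = 35.497
20 log₁₀(35.497) = 31.00 dB
∠(j4.2 + 43) = arctan(4.2/43) = 5.58°
∠(j4.2 + 4.2) = arctan(4.2/4.2) = 45.00°
∠G(j4.2) = 5.58° − 45.00° = -39.42°

|G| = 31.0 dB, ∠G = -39.4°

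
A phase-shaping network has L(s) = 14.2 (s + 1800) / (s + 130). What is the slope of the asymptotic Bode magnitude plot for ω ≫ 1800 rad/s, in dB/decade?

With 1 zero and 1 pole, the high-frequency asymptotic slope is 20 × (1 − 1) = 0 dB/decade.

0 dB/decade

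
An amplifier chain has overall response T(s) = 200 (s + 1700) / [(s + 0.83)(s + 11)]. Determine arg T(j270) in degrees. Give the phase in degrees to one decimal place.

∠(j270 + 1700) = arctan(270/1700) = 9.02°
∠(j270 + 0.83) = arctan(270/0.83) = 89.82°
∠(j270 + 11) = arctan(270/11) = 87.67°
∠T(j270) = 9.02° − (89.82° + 87.67°) = -168.47°

-168.5°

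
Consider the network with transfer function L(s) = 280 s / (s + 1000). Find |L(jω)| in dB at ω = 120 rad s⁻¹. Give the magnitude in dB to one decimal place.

|j120| = 120
|j120 + 1000| = √(120² + 1000²) = 1007
|L(j120)| = 280 × 120 / 1007 = 33.361
20 log₁₀(33.361) = 30.46 dB

30.5 dB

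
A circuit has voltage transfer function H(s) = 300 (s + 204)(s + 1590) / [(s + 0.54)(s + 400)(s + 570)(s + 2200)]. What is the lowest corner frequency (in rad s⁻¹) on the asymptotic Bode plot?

0.54 rad s⁻¹

Break frequencies occur at each pole and zero magnitude: 0.54 rad s⁻¹, 204 rad s⁻¹, 400 rad s⁻¹, 570 rad s⁻¹, 1590 rad s⁻¹, 2200 rad s⁻¹.
The lowest is 0.54 rad s⁻¹.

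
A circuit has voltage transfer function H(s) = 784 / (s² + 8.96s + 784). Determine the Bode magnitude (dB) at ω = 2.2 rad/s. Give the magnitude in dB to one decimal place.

|(j2.2)² + 8.96(j2.2) + 784| = |779.16 + j19.712| = 779.4
|H(j2.2)| = 784 / 779.4 = 1.0059
20 log₁₀(1.0059) = 0.05 dB

0.1 dB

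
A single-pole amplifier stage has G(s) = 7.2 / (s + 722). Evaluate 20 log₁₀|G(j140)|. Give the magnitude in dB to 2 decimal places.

-40.18 dB

|j140 + 722| = √(140² + 722²) = 735.4
|G(j140)| = 7.2 / 735.4 = 0.0097899
20 log₁₀(0.0097899) = -40.184 dB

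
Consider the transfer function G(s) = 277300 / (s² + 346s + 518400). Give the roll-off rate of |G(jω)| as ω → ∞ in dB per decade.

-40 dB/decade

With 0 zeros and 2 poles, the high-frequency asymptotic slope is 20 × (0 − 2) = -40 dB/decade.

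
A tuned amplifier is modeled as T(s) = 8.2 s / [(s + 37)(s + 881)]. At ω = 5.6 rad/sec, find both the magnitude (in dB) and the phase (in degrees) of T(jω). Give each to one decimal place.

|T| = -57.1 dB, ∠T = 81.0°

|j5.6| = 5.6
|j5.6 + 37| = √(5.6² + 37²) = 37.42
|j5.6 + 881| = √(5.6² + 881²) = 881
|T(j5.6)| = 8.2 × 5.6 / (37.42 × 881) = 0.0013928
20 log₁₀(0.0013928) = -57.12 dB
∠(j5.6) = 90.00°
∠(j5.6 + 37) = arctan(5.6/37) = 8.61°
∠(j5.6 + 881) = arctan(5.6/881) = 0.36°
∠T(j5.6) = 90.00° − (8.61° + 0.36°) = 81.03°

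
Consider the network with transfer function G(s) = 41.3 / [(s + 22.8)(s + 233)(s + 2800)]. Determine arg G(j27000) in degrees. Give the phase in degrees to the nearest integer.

∠(j27000 + 22.8) = arctan(27000/22.8) = 89.95°
∠(j27000 + 233) = arctan(27000/233) = 89.51°
∠(j27000 + 2800) = arctan(27000/2800) = 84.08°
∠G(j27000) = − (89.95° + 89.51° + 84.08°) = -263.54°

-264°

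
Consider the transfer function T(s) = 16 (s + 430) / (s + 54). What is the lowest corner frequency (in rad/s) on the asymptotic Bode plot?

Break frequencies occur at each pole and zero magnitude: 54 rad/s, 430 rad/s.
The lowest is 54 rad/s.

54 rad/s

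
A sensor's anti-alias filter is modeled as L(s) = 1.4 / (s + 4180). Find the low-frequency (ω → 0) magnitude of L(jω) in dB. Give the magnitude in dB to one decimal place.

L(0) = 1.4 / 4180 = 0.00033493
20 log₁₀(0.00033493) = -69.50 dB

-69.5 dB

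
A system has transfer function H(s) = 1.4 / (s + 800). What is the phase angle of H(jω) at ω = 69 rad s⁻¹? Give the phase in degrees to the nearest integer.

-5°

∠(j69 + 800) = arctan(69/800) = 4.93°
∠H(j69) = −4.93° = -4.93°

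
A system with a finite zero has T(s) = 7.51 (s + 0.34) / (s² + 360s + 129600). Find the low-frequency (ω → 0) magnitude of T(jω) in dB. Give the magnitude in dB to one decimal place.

-94.1 dB

T(0) = 7.51 × 0.34 / 129600 = 1.9702e-05
20 log₁₀(1.9702e-05) = -94.11 dB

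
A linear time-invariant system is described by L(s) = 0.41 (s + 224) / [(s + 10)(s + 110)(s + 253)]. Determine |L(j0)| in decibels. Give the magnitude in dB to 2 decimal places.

-69.63 dB

L(0) = 0.41 × 224 / (10 × 110 × 253) = 0.00033
20 log₁₀(0.00033) = -69.630 dB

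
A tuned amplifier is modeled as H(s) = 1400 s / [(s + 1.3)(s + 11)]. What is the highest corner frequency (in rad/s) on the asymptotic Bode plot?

11 rad/s

Break frequencies occur at each pole and zero magnitude: 1.3 rad/s, 11 rad/s.
The highest is 11 rad/s.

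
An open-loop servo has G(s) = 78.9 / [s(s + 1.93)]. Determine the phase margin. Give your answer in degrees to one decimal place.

12.4°

Gain crossover: |G(jω)| = 1 at ω ≈ 8.78 rad/s.
∠G(j8.78) = −90° − arctan(8.78/1.93) ≈ -167.60°
PM = 180° + (-167.60°) = 12.40°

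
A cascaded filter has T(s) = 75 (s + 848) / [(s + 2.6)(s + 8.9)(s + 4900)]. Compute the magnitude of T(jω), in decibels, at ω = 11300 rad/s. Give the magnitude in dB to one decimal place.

-125.3 dB

|j11300 + 848| = √(11300² + 848²) = 1.133e+04
|j11300 + 2.6| = √(11300² + 2.6²) = 1.13e+04
|j11300 + 8.9| = √(11300² + 8.9²) = 1.13e+04
|j11300 + 4900| = √(11300² + 4900²) = 1.232e+04
|T(j11300)| = 75 × 1.133e+04 / (1.13e+04 × 1.13e+04 × 1.232e+04) = 5.4039e-07
20 log₁₀(5.4039e-07) = -125.35 dB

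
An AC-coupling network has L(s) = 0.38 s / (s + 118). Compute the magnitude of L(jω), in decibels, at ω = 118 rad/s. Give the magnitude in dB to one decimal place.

|j118| = 118
|j118 + 118| = √(118² + 118²) = 166.9
|L(j118)| = 0.38 × 118 / 166.9 = 0.2687
20 log₁₀(0.2687) = -11.41 dB

-11.4 dB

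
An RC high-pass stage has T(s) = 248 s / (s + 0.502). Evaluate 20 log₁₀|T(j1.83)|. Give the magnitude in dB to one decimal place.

47.6 dB

|j1.83| = 1.83
|j1.83 + 0.502| = √(1.83² + 0.502²) = 1.898
|T(j1.83)| = 248 × 1.83 / 1.898 = 239.16
20 log₁₀(239.16) = 47.57 dB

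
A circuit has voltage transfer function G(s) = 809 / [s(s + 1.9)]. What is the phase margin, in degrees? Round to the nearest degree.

Gain crossover: |G(jω)| = 1 at ω ≈ 28.4 rad/s.
∠G(j28.4) = −90° − arctan(28.4/1.9) ≈ -176.17°
PM = 180° + (-176.17°) = 3.83°

4°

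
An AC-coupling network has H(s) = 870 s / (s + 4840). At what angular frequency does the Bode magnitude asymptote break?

The single real pole at s = −4840 gives a corner at ω = 4840 rad s⁻¹.

4840 rad s⁻¹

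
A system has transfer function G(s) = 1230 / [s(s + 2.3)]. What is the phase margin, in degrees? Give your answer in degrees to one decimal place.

3.8 deg

Gain crossover: |G(jω)| = 1 at ω ≈ 35 rad/sec.
∠G(j35) = −90° − arctan(35/2.3) ≈ -176.24°
PM = 180° + (-176.24°) = 3.76°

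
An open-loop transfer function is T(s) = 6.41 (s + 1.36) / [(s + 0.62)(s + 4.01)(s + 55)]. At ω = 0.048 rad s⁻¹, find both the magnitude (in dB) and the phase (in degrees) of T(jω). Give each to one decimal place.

|j0.048 + 1.36| = √(0.048² + 1.36²) = 1.361
|j0.048 + 0.62| = √(0.048² + 0.62²) = 0.6219
|j0.048 + 4.01| = √(0.048² + 4.01²) = 4.01
|j0.048 + 55| = √(0.048² + 55²) = 55
|T(j0.048)| = 6.41 × 1.361 / (0.6219 × 4.01 × 55) = 0.063597
20 log₁₀(0.063597) = -23.93 dB
∠(j0.048 + 1.36) = arctan(0.048/1.36) = 2.02°
∠(j0.048 + 0.62) = arctan(0.048/0.62) = 4.43°
∠(j0.048 + 4.01) = arctan(0.048/4.01) = 0.69°
∠(j0.048 + 55) = arctan(0.048/55) = 0.05°
∠T(j0.048) = 2.02° − (4.43° + 0.69° + 0.05°) = -3.14°

|T| = -23.9 dB, ∠T = -3.1 deg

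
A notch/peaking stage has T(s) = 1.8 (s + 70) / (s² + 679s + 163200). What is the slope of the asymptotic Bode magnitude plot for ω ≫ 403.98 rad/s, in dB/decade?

-20 dB/decade

With 1 zero and 2 poles, the high-frequency asymptotic slope is 20 × (1 − 2) = -20 dB/decade.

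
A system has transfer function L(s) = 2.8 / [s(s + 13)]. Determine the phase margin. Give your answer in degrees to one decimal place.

89.1°

Gain crossover: |L(jω)| = 1 at ω ≈ 0.215 rad s⁻¹.
∠L(j0.215) = −90° − arctan(0.215/13) ≈ -90.95°
PM = 180° + (-90.95°) = 89.05°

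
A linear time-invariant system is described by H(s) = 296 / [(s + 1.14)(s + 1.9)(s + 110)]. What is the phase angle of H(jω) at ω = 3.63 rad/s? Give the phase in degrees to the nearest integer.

∠(j3.63 + 1.14) = arctan(3.63/1.14) = 72.57°
∠(j3.63 + 1.9) = arctan(3.63/1.9) = 62.37°
∠(j3.63 + 110) = arctan(3.63/110) = 1.89°
∠H(j3.63) = − (72.57° + 62.37° + 1.89°) = -136.83°

-137°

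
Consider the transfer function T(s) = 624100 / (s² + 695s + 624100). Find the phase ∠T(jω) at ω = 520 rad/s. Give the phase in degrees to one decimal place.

∠[(j520)² + 695(j520) + 624100] = ∠[3.537e+05 + j3.614e+05] = 45.62°
∠T(j520) = −45.62° = -45.62°

-45.6°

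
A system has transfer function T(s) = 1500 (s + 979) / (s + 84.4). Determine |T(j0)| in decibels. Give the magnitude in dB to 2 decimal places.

T(0) = 1500 × 979 / 84.4 = 17399
20 log₁₀(17399) = 84.811 dB

84.81 dB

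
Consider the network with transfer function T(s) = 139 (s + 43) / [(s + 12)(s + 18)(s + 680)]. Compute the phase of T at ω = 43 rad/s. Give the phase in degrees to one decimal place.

-100.3°

∠(j43 + 43) = arctan(43/43) = 45.00°
∠(j43 + 12) = arctan(43/12) = 74.41°
∠(j43 + 18) = arctan(43/18) = 67.29°
∠(j43 + 680) = arctan(43/680) = 3.62°
∠T(j43) = 45.00° − (74.41° + 67.29° + 3.62°) = -100.31°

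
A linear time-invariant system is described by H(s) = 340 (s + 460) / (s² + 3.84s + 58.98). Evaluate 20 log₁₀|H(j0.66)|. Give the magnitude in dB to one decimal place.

|j0.66 + 460| = √(0.66² + 460²) = 460
|(j0.66)² + 3.84(j0.66) + 58.98| = |58.544 + j2.5344| = 58.6
|H(j0.66)| = 340 × 460 / 58.6 = 2669
20 log₁₀(2669) = 68.53 dB

68.5 dB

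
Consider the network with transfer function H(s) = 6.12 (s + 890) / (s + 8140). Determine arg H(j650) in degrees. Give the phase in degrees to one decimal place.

∠(j650 + 890) = arctan(650/890) = 36.14°
∠(j650 + 8140) = arctan(650/8140) = 4.57°
∠H(j650) = 36.14° − 4.57° = 31.58°

31.6°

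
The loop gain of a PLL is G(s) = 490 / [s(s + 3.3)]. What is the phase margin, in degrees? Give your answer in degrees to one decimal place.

8.5°

Gain crossover: |G(jω)| = 1 at ω ≈ 22 rad/s.
∠G(j22) = −90° − arctan(22/3.3) ≈ -171.47°
PM = 180° + (-171.47°) = 8.53°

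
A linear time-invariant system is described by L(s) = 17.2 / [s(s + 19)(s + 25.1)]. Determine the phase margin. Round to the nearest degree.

Gain crossover: |L(jω)| = 1 at ω ≈ 0.0361 rad/s.
∠L(j0.0361) = −90° − arctan(0.0361/19) − arctan(0.0361/25.1) ≈ -90.19°
PM = 180° + (-90.19°) = 89.81°

90°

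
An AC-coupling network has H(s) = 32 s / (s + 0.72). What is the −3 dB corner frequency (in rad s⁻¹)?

0.72 rad s⁻¹

For a single-pole high-pass, the −3 dB point is at the pole: ω = 0.72 rad s⁻¹.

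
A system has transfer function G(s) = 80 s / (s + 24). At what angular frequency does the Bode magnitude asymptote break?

24 rad s⁻¹

The single real pole at s = −24 gives a corner at ω = 24 rad s⁻¹.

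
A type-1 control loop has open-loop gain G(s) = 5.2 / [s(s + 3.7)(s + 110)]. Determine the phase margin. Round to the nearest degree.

Gain crossover: |G(jω)| = 1 at ω ≈ 0.0128 rad s⁻¹.
∠G(j0.0128) = −90° − arctan(0.0128/3.7) − arctan(0.0128/110) ≈ -90.20°
PM = 180° + (-90.20°) = 89.80°

90°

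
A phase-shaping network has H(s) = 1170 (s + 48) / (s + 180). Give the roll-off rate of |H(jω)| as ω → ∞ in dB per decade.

0 dB/decade

With 1 zero and 1 pole, the high-frequency asymptotic slope is 20 × (1 − 1) = 0 dB/decade.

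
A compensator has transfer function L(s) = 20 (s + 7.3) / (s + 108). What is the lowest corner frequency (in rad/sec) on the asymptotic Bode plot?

7.3 rad/sec

Break frequencies occur at each pole and zero magnitude: 7.3 rad/sec, 108 rad/sec.
The lowest is 7.3 rad/sec.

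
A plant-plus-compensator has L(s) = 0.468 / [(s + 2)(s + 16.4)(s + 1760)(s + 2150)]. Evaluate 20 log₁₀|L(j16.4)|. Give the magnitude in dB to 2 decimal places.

-189.82 dB

|j16.4 + 2| = √(16.4² + 2²) = 16.52
|j16.4 + 16.4| = √(16.4² + 16.4²) = 23.19
|j16.4 + 1760| = √(16.4² + 1760²) = 1760
|j16.4 + 2150| = √(16.4² + 2150²) = 2150
|L(j16.4)| = 0.468 / (16.52 × 23.19 × 1760 × 2150) = 3.2274e-10
20 log₁₀(3.2274e-10) = -189.823 dB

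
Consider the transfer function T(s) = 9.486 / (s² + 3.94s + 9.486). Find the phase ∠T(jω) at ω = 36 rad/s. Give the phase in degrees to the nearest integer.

-174°

∠[(j36)² + 3.94(j36) + 9.486] = ∠[-1286.5 + j141.84] = 173.71°
∠T(j36) = −173.71° = -173.71°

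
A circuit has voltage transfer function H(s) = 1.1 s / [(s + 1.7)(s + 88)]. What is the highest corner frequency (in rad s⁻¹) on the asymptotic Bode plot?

Break frequencies occur at each pole and zero magnitude: 1.7 rad s⁻¹, 88 rad s⁻¹.
The highest is 88 rad s⁻¹.

88 rad s⁻¹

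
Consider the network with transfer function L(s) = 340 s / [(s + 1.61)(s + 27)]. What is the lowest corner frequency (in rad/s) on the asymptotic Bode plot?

Break frequencies occur at each pole and zero magnitude: 1.61 rad/s, 27 rad/s.
The lowest is 1.61 rad/s.

1.61 rad/s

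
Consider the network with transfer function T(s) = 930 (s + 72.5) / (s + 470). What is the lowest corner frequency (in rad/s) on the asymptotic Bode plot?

72.5 rad/s

Break frequencies occur at each pole and zero magnitude: 72.5 rad/s, 470 rad/s.
The lowest is 72.5 rad/s.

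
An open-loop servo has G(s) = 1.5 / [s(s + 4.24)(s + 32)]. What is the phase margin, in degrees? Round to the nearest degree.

90°

Gain crossover: |G(jω)| = 1 at ω ≈ 0.0111 rad/s.
∠G(j0.0111) = −90° − arctan(0.0111/4.24) − arctan(0.0111/32) ≈ -90.17°
PM = 180° + (-90.17°) = 89.83°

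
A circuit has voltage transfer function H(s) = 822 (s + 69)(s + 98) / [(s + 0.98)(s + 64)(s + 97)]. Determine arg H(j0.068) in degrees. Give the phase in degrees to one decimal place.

-4.0 deg

∠(j0.068 + 69) = arctan(0.068/69) = 0.06°
∠(j0.068 + 98) = arctan(0.068/98) = 0.04°
∠(j0.068 + 0.98) = arctan(0.068/0.98) = 3.97°
∠(j0.068 + 64) = arctan(0.068/64) = 0.06°
∠(j0.068 + 97) = arctan(0.068/97) = 0.04°
∠H(j0.068) = 0.06° + 0.04° − (3.97° + 0.06° + 0.04°) = -3.97°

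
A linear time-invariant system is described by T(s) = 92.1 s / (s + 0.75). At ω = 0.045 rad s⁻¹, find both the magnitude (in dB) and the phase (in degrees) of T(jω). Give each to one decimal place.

|T| = 14.8 dB, ∠T = 86.6°

|j0.045| = 0.045
|j0.045 + 0.75| = √(0.045² + 0.75²) = 0.7513
|T(j0.045)| = 92.1 × 0.045 / 0.7513 = 5.5161
20 log₁₀(5.5161) = 14.83 dB
∠(j0.045) = 90.00°
∠(j0.045 + 0.75) = arctan(0.045/0.75) = 3.43°
∠T(j0.045) = 90.00° − 3.43° = 86.57°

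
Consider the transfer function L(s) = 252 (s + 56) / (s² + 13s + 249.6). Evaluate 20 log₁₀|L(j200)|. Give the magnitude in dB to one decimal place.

|j200 + 56| = √(200² + 56²) = 207.7
|(j200)² + 13(j200) + 249.6| = |-39750 + j2600| = 3.984e+04
|L(j200)| = 252 × 207.7 / 3.984e+04 = 1.3139
20 log₁₀(1.3139) = 2.37 dB

2.4 dB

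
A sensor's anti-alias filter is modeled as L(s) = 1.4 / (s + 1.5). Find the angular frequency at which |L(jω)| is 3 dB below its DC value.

1.5 rad/s

For a single-pole low-pass, the −3 dB point is at the pole: ω = 1.5 rad/s.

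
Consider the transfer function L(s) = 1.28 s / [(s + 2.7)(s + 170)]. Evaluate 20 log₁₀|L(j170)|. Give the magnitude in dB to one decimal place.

-45.5 dB

|j170| = 170
|j170 + 2.7| = √(170² + 2.7²) = 170
|j170 + 170| = √(170² + 170²) = 240.4
|L(j170)| = 1.28 × 170 / (170 × 240.4) = 0.0053234
20 log₁₀(0.0053234) = -45.48 dB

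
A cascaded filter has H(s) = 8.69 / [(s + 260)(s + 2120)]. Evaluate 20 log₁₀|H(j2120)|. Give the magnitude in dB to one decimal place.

-117.3 dB

|j2120 + 260| = √(2120² + 260²) = 2136
|j2120 + 2120| = √(2120² + 2120²) = 2998
|H(j2120)| = 8.69 / (2136 × 2998) = 1.357e-06
20 log₁₀(1.357e-06) = -117.35 dB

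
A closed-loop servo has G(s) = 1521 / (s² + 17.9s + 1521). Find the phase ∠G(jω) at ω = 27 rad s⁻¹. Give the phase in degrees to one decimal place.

-31.4 deg

∠[(j27)² + 17.9(j27) + 1521] = ∠[792 + j483.3] = 31.39°
∠G(j27) = −31.39° = -31.39°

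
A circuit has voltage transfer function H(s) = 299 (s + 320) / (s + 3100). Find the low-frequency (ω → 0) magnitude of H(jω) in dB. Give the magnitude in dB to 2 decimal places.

29.79 dB

H(0) = 299 × 320 / 3100 = 30.865
20 log₁₀(30.865) = 29.789 dB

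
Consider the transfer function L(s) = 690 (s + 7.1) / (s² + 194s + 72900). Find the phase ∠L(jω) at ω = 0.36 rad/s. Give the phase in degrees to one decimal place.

2.8°

∠(j0.36 + 7.1) = arctan(0.36/7.1) = 2.90°
∠[(j0.36)² + 194(j0.36) + 72900] = ∠[72900 + j69.84] = 0.05°
∠L(j0.36) = 2.90° − 0.05° = 2.85°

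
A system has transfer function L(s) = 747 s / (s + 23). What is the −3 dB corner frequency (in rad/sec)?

For a single-pole high-pass, the −3 dB point is at the pole: ω = 23 rad/sec.

23 rad/sec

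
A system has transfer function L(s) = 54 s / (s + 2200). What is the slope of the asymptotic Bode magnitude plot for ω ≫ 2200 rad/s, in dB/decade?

With 1 zero and 1 pole, the high-frequency asymptotic slope is 20 × (1 − 1) = 0 dB/decade.

0 dB/decade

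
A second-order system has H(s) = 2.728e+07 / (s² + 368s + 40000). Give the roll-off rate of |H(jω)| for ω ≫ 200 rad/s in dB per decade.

-40 dB/decade

With 0 zeros and 2 poles, the high-frequency asymptotic slope is 20 × (0 − 2) = -40 dB/decade.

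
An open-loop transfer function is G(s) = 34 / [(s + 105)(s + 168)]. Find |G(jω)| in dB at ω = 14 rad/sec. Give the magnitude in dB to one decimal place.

-54.4 dB

|j14 + 105| = √(14² + 105²) = 105.9
|j14 + 168| = √(14² + 168²) = 168.6
|G(j14)| = 34 / (105.9 × 168.6) = 0.0019039
20 log₁₀(0.0019039) = -54.41 dB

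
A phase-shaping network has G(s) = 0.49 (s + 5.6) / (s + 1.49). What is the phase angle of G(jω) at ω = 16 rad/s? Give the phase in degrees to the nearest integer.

∠(j16 + 5.6) = arctan(16/5.6) = 70.71°
∠(j16 + 1.49) = arctan(16/1.49) = 84.68°
∠G(j16) = 70.71° − 84.68° = -13.97°

-14°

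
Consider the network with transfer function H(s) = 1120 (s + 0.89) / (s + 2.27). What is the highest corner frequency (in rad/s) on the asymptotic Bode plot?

Break frequencies occur at each pole and zero magnitude: 0.89 rad/s, 2.27 rad/s.
The highest is 2.27 rad/s.

2.27 rad/s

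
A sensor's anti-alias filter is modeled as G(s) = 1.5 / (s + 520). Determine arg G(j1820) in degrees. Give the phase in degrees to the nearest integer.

∠(j1820 + 520) = arctan(1820/520) = 74.05°
∠G(j1820) = −74.05° = -74.05°

-74°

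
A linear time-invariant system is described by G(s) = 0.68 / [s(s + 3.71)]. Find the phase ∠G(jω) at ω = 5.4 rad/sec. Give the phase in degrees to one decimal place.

∠(j5.4 + 3.71) = arctan(5.4/3.71) = 55.51°
∠(j5.4) = 90.00°
∠G(j5.4) = − (55.51° + 90.00°) = -145.51°

-145.5 deg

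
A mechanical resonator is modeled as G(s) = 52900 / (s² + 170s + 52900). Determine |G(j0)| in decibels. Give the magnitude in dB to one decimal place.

G(0) = 52900 / 52900 = 1
20 log₁₀(1) = 0.00 dB

0.0 dB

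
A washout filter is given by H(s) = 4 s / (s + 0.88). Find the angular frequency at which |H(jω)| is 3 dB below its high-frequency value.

For a single-pole high-pass, the −3 dB point is at the pole: ω = 0.88 rad/s.

0.88 rad/s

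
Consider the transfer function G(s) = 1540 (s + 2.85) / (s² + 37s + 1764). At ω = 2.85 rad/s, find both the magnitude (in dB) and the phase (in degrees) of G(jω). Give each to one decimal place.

|G| = 11.0 dB, ∠G = 41.6°

|j2.85 + 2.85| = √(2.85² + 2.85²) = 4.031
|(j2.85)² + 37(j2.85) + 1764| = |1755.9 + j105.45| = 1759
|G(j2.85)| = 1540 × 4.031 / 1759 = 3.5286
20 log₁₀(3.5286) = 10.95 dB
∠(j2.85 + 2.85) = arctan(2.85/2.85) = 45.00°
∠[(j2.85)² + 37(j2.85) + 1764] = ∠[1755.9 + j105.45] = 3.44°
∠G(j2.85) = 45.00° − 3.44° = 41.56°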